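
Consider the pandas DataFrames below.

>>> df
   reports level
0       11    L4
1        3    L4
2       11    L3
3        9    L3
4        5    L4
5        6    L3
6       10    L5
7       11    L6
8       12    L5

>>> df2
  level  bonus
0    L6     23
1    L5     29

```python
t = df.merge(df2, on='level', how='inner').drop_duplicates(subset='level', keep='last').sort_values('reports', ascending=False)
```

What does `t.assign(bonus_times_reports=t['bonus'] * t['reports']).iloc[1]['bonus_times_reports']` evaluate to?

merge on 'level' (how='inner') → 3 rows:
   reports level  bonus
0       10    L5     29
1       11    L6     23
2       12    L5     29
drop duplicate level (keep=last):
   reports level  bonus
1       11    L6     23
2       12    L5     29
sort by reports descending:
   reports level  bonus
2       12    L5     29
1       11    L6     23
add column bonus_times_reports = t['bonus'] * t['reports']:
   reports level  bonus  bonus_times_reports
2       12    L5     29                  348
1       11    L6     23                  253
So iloc[1]['bonus_times_reports'] = 253.

253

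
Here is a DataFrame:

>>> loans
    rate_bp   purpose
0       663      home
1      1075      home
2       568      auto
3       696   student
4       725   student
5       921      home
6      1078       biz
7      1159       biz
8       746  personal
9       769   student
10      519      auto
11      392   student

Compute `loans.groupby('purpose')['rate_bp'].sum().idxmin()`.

personal

group by purpose, sum of rate_bp:
purpose
auto        1087
biz         2237
home        2659
personal     746
student     2582
Name: rate_bp, dtype: int64
label with the smallest value → personal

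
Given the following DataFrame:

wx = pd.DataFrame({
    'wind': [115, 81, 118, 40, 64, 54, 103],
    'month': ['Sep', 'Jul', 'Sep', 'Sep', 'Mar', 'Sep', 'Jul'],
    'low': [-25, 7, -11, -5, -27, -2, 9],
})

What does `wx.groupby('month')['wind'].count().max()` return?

group by month, count of wind:
month
Jul    2
Mar    1
Sep    4
Name: wind, dtype: int64

4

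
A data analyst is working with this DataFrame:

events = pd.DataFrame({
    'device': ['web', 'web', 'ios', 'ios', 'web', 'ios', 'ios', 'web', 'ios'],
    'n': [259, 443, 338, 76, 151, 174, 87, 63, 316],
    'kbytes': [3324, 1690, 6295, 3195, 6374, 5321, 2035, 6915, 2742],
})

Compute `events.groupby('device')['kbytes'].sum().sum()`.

37891

group by device, sum of kbytes:
device
ios    19588
web    18303
Name: kbytes, dtype: int64
Reading off the sum of the resulting series, we get 37891.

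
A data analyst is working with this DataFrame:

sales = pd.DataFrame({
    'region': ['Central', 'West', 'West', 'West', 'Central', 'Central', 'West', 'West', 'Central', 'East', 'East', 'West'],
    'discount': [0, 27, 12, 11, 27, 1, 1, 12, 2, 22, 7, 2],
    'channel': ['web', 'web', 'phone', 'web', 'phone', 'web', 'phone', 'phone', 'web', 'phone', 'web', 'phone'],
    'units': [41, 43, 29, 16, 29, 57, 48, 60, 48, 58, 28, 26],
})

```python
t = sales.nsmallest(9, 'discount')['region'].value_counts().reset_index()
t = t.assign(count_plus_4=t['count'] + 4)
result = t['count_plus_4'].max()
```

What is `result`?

take 9 rows with smallest discount:
     region  discount channel  units
0   Central         0     web     41
5   Central         1     web     57
6      West         1   phone     48
8   Central         2     web     48
11     West         2   phone     26
10     East         7     web     28
3      West        11     web     16
2      West        12   phone     29
7      West        12   phone     60
value_counts of region:
region
West       5
Central    3
East       1
Name: count, dtype: int64
reset_index():
    region  count
0     West      5
1  Central      3
2     East      1
add column count_plus_4 = t['count'] + 4:
    region  count  count_plus_4
0     West      5             9
1  Central      3             7
2     East      1             5
max of column 'count_plus_4' → 9

9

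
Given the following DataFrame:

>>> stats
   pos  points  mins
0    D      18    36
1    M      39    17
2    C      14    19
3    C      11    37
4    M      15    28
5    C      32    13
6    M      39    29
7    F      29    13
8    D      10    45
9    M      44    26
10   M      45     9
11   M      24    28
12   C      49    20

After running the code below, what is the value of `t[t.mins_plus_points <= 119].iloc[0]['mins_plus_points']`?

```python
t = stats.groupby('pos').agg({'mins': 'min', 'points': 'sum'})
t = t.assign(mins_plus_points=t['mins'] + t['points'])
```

group by pos: min(mins), sum(points):
     mins  points
pos              
C      13     106
D      36      28
F      13      29
M       9     206
add column mins_plus_points = t['mins'] + t['points']:
     mins  points  mins_plus_points
pos                                
C      13     106               119
D      36      28                64
F      13      29                42
M       9     206               215
filter rows where mins_plus_points <= 119:
     mins  points  mins_plus_points
pos                                
C      13     106               119
D      36      28                64
F      13      29                42
Taking the value at position 0, column 'mins_plus_points' gives 119.

119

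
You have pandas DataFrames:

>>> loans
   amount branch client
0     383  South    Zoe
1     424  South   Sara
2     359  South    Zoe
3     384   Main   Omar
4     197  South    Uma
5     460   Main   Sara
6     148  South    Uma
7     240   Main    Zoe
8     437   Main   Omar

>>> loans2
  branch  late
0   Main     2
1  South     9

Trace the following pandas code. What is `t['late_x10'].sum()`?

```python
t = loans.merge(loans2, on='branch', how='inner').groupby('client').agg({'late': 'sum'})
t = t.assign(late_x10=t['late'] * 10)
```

530

merge on 'branch' (how='inner') → 9 rows:
   amount branch client  late
0     383  South    Zoe     9
1     424  South   Sara     9
2     359  South    Zoe     9
3     384   Main   Omar     2
4     197  South    Uma     9
5     460   Main   Sara     2
6     148  South    Uma     9
7     240   Main    Zoe     2
8     437   Main   Omar     2
group by client, sum of late:
        late
client      
Omar       4
Sara      11
Uma       18
Zoe       20
add column late_x10 = t['late'] * 10:
        late  late_x10
client                
Omar       4        40
Sara      11       110
Uma       18       180
Zoe       20       200
So sum() = 530.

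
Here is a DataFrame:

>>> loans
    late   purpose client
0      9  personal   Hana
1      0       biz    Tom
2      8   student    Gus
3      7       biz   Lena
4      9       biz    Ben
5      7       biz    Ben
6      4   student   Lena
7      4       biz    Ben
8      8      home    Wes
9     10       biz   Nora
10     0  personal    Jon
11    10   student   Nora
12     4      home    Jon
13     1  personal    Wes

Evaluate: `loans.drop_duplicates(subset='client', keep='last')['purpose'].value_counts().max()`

3

drop duplicate client (keep=last):
    late   purpose client
0      9  personal   Hana
1      0       biz    Tom
2      8   student    Gus
6      4   student   Lena
7      4       biz    Ben
11    10   student   Nora
12     4      home    Jon
13     1  personal    Wes
value_counts of purpose:
purpose
student     3
personal    2
biz         2
home        1
Name: count, dtype: int64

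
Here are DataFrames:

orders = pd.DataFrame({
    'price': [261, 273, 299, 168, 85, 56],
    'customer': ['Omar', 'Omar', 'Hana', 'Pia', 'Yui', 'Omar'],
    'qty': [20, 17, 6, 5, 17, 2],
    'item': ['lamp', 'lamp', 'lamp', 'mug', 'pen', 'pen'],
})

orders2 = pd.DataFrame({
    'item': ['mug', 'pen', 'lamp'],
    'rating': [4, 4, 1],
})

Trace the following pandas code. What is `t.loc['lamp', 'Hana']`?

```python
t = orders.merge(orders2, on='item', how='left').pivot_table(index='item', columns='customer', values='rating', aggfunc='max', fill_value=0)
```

merge on 'item' (how='left') → 6 rows:
   price customer  qty  item  rating
0    261     Omar   20  lamp       1
1    273     Omar   17  lamp       1
2    299     Hana    6  lamp       1
3    168      Pia    5   mug       4
4     85      Yui   17   pen       4
5     56     Omar    2   pen       4
pivot: rows=item, cols=customer, max(rating):
customer  Hana  Omar  Pia  Yui
item                          
lamp         1     1    0    0
mug          0     0    4    0
pen          0     4    0    4
Hence 1.

1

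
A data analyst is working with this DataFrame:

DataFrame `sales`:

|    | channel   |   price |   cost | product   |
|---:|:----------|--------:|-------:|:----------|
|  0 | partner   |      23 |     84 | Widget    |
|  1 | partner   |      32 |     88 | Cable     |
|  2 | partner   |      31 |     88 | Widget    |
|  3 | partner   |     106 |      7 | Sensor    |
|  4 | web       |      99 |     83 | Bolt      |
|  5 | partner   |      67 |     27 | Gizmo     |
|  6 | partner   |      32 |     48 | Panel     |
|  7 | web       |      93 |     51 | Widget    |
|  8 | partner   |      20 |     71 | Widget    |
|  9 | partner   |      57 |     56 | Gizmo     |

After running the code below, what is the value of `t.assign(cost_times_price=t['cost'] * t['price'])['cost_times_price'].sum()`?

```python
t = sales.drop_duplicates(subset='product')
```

drop duplicate product (keep=first):
   channel  price  cost product
0  partner     23    84  Widget
1  partner     32    88   Cable
3  partner    106     7  Sensor
4      web     99    83    Bolt
5  partner     67    27   Gizmo
6  partner     32    48   Panel
add column cost_times_price = t['cost'] * t['price']:
   channel  price  cost product  cost_times_price
0  partner     23    84  Widget              1932
1  partner     32    88   Cable              2816
3  partner    106     7  Sensor               742
4      web     99    83    Bolt              8217
5  partner     67    27   Gizmo              1809
6  partner     32    48   Panel              1536

17052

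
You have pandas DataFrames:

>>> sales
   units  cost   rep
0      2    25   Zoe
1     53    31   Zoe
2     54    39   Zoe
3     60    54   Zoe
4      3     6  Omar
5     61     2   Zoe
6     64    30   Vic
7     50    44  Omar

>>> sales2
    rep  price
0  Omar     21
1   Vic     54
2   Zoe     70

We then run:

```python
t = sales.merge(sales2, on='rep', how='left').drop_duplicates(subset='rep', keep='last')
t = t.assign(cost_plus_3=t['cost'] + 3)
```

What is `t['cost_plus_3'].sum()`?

merge on 'rep' (how='left') → 8 rows:
   units  cost   rep  price
0      2    25   Zoe     70
1     53    31   Zoe     70
2     54    39   Zoe     70
3     60    54   Zoe     70
4      3     6  Omar     21
5     61     2   Zoe     70
6     64    30   Vic     54
7     50    44  Omar     21
drop duplicate rep (keep=last):
   units  cost   rep  price
5     61     2   Zoe     70
6     64    30   Vic     54
7     50    44  Omar     21
add column cost_plus_3 = t['cost'] + 3:
   units  cost   rep  price  cost_plus_3
5     61     2   Zoe     70            5
6     64    30   Vic     54           33
7     50    44  Omar     21           47

85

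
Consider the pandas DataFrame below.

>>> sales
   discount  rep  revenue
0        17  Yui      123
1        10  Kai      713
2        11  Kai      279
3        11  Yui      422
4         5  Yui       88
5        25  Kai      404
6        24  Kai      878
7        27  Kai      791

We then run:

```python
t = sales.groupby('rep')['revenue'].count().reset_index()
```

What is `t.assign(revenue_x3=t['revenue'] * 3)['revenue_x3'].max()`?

15

group by rep, count of revenue:
rep
Kai    5
Yui    3
Name: revenue, dtype: int64
reset_index():
   rep  revenue
0  Kai        5
1  Yui        3
add column revenue_x3 = t['revenue'] * 3:
   rep  revenue  revenue_x3
0  Kai        5          15
1  Yui        3           9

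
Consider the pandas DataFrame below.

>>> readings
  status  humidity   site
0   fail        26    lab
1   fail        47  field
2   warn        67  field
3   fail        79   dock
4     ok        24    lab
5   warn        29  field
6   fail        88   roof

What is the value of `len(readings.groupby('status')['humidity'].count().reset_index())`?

3

group by status, count of humidity:
status
fail    4
ok      1
warn    2
Name: humidity, dtype: int64
reset_index():
  status  humidity
0   fail         4
1     ok         1
2   warn         2
Taking the number of rows gives 3.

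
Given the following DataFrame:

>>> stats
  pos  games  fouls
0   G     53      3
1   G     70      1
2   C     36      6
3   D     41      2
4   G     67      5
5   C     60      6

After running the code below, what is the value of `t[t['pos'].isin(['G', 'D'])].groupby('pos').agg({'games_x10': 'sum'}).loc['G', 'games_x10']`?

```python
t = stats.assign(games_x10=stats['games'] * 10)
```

1900

add column games_x10 = stats['games'] * 10:
  pos  games  fouls  games_x10
0   G     53      3        530
1   G     70      1        700
2   C     36      6        360
3   D     41      2        410
4   G     67      5        670
5   C     60      6        600
filter rows where pos in ['G', 'D']:
  pos  games  fouls  games_x10
0   G     53      3        530
1   G     70      1        700
3   D     41      2        410
4   G     67      5        670
group by pos, sum of games_x10:
     games_x10
pos           
D          410
G         1900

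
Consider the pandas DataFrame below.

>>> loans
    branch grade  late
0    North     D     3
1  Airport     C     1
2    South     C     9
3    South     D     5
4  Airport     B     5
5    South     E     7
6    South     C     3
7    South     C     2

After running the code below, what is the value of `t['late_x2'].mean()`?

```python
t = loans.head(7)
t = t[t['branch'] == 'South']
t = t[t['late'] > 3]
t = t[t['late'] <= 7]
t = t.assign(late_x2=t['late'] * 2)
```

take first 7 rows:
    branch grade  late
0    North     D     3
1  Airport     C     1
2    South     C     9
3    South     D     5
4  Airport     B     5
5    South     E     7
6    South     C     3
filter rows where branch == 'South':
  branch grade  late
2  South     C     9
3  South     D     5
5  South     E     7
6  South     C     3
filter rows where late > 3:
  branch grade  late
2  South     C     9
3  South     D     5
5  South     E     7
filter rows where late <= 7:
  branch grade  late
3  South     D     5
5  South     E     7
add column late_x2 = t['late'] * 2:
  branch grade  late  late_x2
3  South     D     5       10
5  South     E     7       14
Hence 12.0.

12.0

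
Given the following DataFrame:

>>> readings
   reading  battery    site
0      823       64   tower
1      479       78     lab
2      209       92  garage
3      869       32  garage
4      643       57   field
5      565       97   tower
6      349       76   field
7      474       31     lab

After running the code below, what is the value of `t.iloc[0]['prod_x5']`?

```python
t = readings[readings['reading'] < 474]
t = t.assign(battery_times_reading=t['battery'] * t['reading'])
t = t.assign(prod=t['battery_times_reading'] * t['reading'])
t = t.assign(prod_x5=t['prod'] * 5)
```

20093260

filter rows where reading < 474:
   reading  battery    site
2      209       92  garage
6      349       76   field
add column battery_times_reading = t['battery'] * t['reading']:
   reading  battery    site  battery_times_reading
2      209       92  garage                  19228
6      349       76   field                  26524
add column prod = t['battery_times_reading'] * t['reading']:
   reading  battery    site  battery_times_reading     prod
2      209       92  garage                  19228  4018652
6      349       76   field                  26524  9256876
add column prod_x5 = t['prod'] * 5:
   reading  battery    site  battery_times_reading     prod   prod_x5
2      209       92  garage                  19228  4018652  20093260
6      349       76   field                  26524  9256876  46284380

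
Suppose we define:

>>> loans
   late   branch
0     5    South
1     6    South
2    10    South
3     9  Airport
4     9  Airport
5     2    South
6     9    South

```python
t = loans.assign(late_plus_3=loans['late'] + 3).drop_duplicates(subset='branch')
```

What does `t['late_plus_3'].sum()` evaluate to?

add column late_plus_3 = loans['late'] + 3:
   late   branch  late_plus_3
0     5    South            8
1     6    South            9
2    10    South           13
3     9  Airport           12
4     9  Airport           12
5     2    South            5
6     9    South           12
drop duplicate branch (keep=first):
   late   branch  late_plus_3
0     5    South            8
3     9  Airport           12
Taking the sum of column 'late_plus_3' gives 20.

20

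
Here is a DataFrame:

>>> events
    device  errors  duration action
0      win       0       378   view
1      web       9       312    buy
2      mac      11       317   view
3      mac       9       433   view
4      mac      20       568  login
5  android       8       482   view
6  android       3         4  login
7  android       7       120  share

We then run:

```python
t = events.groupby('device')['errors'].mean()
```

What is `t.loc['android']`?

group by device, mean of errors:
device
android     6.000000
mac        13.333333
web         9.000000
win         0.000000
Name: errors, dtype: float64
Reading off the value at index 'android', we get 6.0.

6.0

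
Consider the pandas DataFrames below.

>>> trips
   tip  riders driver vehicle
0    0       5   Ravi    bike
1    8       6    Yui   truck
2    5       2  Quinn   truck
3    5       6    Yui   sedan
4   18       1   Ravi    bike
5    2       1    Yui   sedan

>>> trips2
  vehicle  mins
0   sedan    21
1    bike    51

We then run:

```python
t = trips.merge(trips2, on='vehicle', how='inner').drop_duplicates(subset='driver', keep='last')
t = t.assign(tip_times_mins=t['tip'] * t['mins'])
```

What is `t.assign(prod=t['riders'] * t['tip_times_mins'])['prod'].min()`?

merge on 'vehicle' (how='inner') → 4 rows:
   tip  riders driver vehicle  mins
0    0       5   Ravi    bike    51
1    5       6    Yui   sedan    21
2   18       1   Ravi    bike    51
3    2       1    Yui   sedan    21
drop duplicate driver (keep=last):
   tip  riders driver vehicle  mins
2   18       1   Ravi    bike    51
3    2       1    Yui   sedan    21
add column tip_times_mins = t['tip'] * t['mins']:
   tip  riders driver vehicle  mins  tip_times_mins
2   18       1   Ravi    bike    51             918
3    2       1    Yui   sedan    21              42
add column prod = t['riders'] * t['tip_times_mins']:
   tip  riders driver vehicle  mins  tip_times_mins  prod
2   18       1   Ravi    bike    51             918   918
3    2       1    Yui   sedan    21              42    42
Hence 42.

42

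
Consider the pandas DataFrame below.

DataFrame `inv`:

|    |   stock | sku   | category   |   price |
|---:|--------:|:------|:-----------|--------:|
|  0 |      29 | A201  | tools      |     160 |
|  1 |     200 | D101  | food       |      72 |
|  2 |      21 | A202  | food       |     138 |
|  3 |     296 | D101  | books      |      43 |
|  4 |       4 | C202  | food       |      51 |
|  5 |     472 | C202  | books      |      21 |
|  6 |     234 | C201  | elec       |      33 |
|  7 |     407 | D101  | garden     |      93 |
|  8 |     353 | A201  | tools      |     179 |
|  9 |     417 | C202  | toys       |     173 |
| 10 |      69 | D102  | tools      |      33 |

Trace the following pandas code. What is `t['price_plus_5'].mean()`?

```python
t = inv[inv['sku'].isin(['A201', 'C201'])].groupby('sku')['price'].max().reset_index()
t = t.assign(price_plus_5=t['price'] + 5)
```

111.0

filter rows where sku in ['A201', 'C201']:
   stock   sku category  price
0     29  A201    tools    160
6    234  C201     elec     33
8    353  A201    tools    179
group by sku, max of price:
sku
A201    179
C201     33
Name: price, dtype: int64
reset_index():
    sku  price
0  A201    179
1  C201     33
add column price_plus_5 = t['price'] + 5:
    sku  price  price_plus_5
0  A201    179           184
1  C201     33            38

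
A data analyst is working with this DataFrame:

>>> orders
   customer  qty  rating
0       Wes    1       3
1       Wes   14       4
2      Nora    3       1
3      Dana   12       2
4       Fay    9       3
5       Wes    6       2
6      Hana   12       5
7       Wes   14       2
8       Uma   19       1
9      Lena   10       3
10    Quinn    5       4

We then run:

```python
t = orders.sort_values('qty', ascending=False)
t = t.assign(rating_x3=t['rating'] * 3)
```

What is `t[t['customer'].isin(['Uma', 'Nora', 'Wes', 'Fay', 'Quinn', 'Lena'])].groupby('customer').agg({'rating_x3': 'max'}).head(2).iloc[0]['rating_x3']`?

sort by qty descending:
   customer  qty  rating
8       Uma   19       1
1       Wes   14       4
7       Wes   14       2
3      Dana   12       2
6      Hana   12       5
9      Lena   10       3
4       Fay    9       3
5       Wes    6       2
10    Quinn    5       4
2      Nora    3       1
0       Wes    1       3
add column rating_x3 = t['rating'] * 3:
   customer  qty  rating  rating_x3
8       Uma   19       1          3
1       Wes   14       4         12
7       Wes   14       2          6
3      Dana   12       2          6
6      Hana   12       5         15
9      Lena   10       3          9
4       Fay    9       3          9
5       Wes    6       2          6
10    Quinn    5       4         12
2      Nora    3       1          3
0       Wes    1       3          9
filter rows where customer in ['Uma', 'Nora', 'Wes', 'Fay', 'Quinn', 'Lena']:
   customer  qty  rating  rating_x3
8       Uma   19       1          3
1       Wes   14       4         12
7       Wes   14       2          6
9      Lena   10       3          9
4       Fay    9       3          9
5       Wes    6       2          6
10    Quinn    5       4         12
2      Nora    3       1          3
0       Wes    1       3          9
group by customer, max of rating_x3:
          rating_x3
customer           
Fay               9
Lena              9
Nora              3
Quinn            12
Uma               3
Wes              12
take first 2 rows:
          rating_x3
customer           
Fay               9
Lena              9

9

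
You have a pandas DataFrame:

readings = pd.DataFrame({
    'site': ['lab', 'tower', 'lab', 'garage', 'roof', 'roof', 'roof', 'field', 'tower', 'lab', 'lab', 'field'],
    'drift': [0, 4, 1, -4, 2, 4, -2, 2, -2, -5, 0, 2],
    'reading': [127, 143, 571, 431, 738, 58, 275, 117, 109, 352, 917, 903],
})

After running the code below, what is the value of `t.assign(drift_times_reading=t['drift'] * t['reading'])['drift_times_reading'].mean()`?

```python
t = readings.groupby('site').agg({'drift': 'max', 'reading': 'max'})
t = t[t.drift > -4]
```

group by site: max(drift), max(reading):
        drift  reading
site                  
field       2      903
garage     -4      431
lab         1      917
roof        4      738
tower       4      143
filter rows where drift > -4:
       drift  reading
site                 
field      2      903
lab        1      917
roof       4      738
tower      4      143
add column drift_times_reading = t['drift'] * t['reading']:
       drift  reading  drift_times_reading
site                                      
field      2      903                 1806
lab        1      917                  917
roof       4      738                 2952
tower      4      143                  572
So mean() = 1561.75.

1561.75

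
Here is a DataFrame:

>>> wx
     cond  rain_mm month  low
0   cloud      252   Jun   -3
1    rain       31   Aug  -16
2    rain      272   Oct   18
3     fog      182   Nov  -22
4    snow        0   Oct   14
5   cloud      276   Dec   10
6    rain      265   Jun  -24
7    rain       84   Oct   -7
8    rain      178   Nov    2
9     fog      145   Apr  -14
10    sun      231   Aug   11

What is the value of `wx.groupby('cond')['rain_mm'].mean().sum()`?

group by cond, mean of rain_mm:
cond
cloud    264.0
fog      163.5
rain     166.0
snow       0.0
sun      231.0
Name: rain_mm, dtype: float64

824.5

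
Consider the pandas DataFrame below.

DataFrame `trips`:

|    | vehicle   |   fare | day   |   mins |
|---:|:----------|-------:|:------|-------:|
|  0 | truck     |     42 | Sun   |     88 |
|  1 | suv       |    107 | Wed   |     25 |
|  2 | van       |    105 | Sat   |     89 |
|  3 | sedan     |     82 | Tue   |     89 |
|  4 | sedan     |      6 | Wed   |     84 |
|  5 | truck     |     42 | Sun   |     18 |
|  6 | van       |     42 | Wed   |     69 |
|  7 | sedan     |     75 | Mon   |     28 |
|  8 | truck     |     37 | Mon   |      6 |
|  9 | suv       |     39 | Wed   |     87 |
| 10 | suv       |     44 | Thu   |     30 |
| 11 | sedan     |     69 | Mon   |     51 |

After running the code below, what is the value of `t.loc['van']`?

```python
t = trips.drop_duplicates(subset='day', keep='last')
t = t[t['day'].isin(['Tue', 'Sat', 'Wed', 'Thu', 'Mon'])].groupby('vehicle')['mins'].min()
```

drop duplicate day (keep=last):
   vehicle  fare  day  mins
2      van   105  Sat    89
3    sedan    82  Tue    89
5    truck    42  Sun    18
9      suv    39  Wed    87
10     suv    44  Thu    30
11   sedan    69  Mon    51
filter rows where day in ['Tue', 'Sat', 'Wed', 'Thu', 'Mon']:
   vehicle  fare  day  mins
2      van   105  Sat    89
3    sedan    82  Tue    89
9      suv    39  Wed    87
10     suv    44  Thu    30
11   sedan    69  Mon    51
group by vehicle, min of mins:
vehicle
sedan    51
suv      30
van      89
Name: mins, dtype: int64
So loc['van'] = 89.

89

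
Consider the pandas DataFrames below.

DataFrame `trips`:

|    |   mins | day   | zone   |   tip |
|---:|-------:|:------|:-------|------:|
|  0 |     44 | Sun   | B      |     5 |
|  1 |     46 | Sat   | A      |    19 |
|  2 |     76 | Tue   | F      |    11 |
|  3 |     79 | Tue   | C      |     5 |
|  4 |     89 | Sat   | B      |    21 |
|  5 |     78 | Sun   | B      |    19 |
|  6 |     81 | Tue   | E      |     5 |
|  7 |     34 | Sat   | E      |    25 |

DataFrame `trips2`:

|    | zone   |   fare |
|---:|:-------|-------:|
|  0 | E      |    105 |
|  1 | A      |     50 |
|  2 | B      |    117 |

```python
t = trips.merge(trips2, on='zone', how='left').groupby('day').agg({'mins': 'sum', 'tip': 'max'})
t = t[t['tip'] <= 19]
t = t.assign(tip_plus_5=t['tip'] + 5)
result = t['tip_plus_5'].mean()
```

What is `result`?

merge on 'zone' (how='left') → 8 rows:
   mins  day zone  tip   fare
0    44  Sun    B    5  117.0
1    46  Sat    A   19   50.0
2    76  Tue    F   11    NaN
3    79  Tue    C    5    NaN
4    89  Sat    B   21  117.0
5    78  Sun    B   19  117.0
6    81  Tue    E    5  105.0
7    34  Sat    E   25  105.0
group by day: sum(mins), max(tip):
     mins  tip
day           
Sat   169   25
Sun   122   19
Tue   236   11
filter rows where tip <= 19:
     mins  tip
day           
Sun   122   19
Tue   236   11
add column tip_plus_5 = t['tip'] + 5:
     mins  tip  tip_plus_5
day                       
Sun   122   19          24
Tue   236   11          16
Hence 20.0.

20.0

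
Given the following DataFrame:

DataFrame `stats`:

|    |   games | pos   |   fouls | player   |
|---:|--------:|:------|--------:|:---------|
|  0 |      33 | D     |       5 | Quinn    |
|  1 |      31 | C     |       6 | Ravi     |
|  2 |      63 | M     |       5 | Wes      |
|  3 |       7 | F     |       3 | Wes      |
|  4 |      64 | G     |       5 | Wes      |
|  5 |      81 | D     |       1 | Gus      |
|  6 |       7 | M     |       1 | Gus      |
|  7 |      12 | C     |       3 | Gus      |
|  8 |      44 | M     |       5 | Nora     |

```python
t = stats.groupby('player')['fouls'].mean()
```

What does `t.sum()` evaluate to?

22.0

group by player, mean of fouls:
player
Gus      1.666667
Nora     5.000000
Quinn    5.000000
Ravi     6.000000
Wes      4.333333
Name: fouls, dtype: float64
Finally, sum of the resulting series = 22.0.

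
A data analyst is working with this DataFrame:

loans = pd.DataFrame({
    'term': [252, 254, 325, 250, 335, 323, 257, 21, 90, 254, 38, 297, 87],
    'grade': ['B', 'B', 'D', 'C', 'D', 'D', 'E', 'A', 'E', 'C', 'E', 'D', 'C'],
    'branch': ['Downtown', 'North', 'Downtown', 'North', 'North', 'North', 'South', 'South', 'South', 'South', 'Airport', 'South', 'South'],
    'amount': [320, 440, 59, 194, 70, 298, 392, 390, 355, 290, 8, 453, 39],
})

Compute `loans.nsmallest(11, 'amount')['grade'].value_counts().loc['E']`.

take 11 rows with smallest amount:
    term grade    branch  amount
10    38     E   Airport       8
12    87     C     South      39
2    325     D  Downtown      59
4    335     D     North      70
3    250     C     North     194
9    254     C     South     290
5    323     D     North     298
0    252     B  Downtown     320
8     90     E     South     355
7     21     A     South     390
6    257     E     South     392
value_counts of grade:
grade
E    3
C    3
D    3
B    1
A    1
Name: count, dtype: int64
Taking the value at index 'E' gives 3.

3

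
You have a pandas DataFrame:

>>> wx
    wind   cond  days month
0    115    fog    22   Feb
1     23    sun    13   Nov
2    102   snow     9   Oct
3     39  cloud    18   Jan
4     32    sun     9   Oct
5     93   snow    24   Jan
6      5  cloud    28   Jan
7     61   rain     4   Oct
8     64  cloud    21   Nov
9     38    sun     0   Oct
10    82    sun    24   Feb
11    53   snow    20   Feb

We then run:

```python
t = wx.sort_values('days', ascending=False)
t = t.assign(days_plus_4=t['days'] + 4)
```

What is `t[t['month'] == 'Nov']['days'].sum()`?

sort by days descending:
    wind   cond  days month
6      5  cloud    28   Jan
5     93   snow    24   Jan
10    82    sun    24   Feb
0    115    fog    22   Feb
8     64  cloud    21   Nov
11    53   snow    20   Feb
3     39  cloud    18   Jan
1     23    sun    13   Nov
2    102   snow     9   Oct
4     32    sun     9   Oct
7     61   rain     4   Oct
9     38    sun     0   Oct
add column days_plus_4 = t['days'] + 4:
    wind   cond  days month  days_plus_4
6      5  cloud    28   Jan           32
5     93   snow    24   Jan           28
10    82    sun    24   Feb           28
0    115    fog    22   Feb           26
8     64  cloud    21   Nov           25
11    53   snow    20   Feb           24
3     39  cloud    18   Jan           22
1     23    sun    13   Nov           17
2    102   snow     9   Oct           13
4     32    sun     9   Oct           13
7     61   rain     4   Oct            8
9     38    sun     0   Oct            4
filter rows where month == 'Nov':
   wind   cond  days month  days_plus_4
8    64  cloud    21   Nov           25
1    23    sun    13   Nov           17
Finally, sum of column 'days' = 34.

34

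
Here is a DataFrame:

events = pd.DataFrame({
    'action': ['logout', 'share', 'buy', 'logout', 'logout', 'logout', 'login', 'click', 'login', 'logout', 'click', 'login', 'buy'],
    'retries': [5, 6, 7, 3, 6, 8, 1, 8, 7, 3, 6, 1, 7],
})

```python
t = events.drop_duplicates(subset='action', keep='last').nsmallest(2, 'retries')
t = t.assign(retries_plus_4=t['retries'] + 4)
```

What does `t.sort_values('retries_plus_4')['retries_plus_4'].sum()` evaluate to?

drop duplicate action (keep=last):
    action  retries
1    share        6
9   logout        3
10   click        6
11   login        1
12     buy        7
take 2 rows with smallest retries:
    action  retries
11   login        1
9   logout        3
add column retries_plus_4 = t['retries'] + 4:
    action  retries  retries_plus_4
11   login        1               5
9   logout        3               7
sort by retries_plus_4:
    action  retries  retries_plus_4
11   login        1               5
9   logout        3               7
sum of column 'retries_plus_4' → 12

12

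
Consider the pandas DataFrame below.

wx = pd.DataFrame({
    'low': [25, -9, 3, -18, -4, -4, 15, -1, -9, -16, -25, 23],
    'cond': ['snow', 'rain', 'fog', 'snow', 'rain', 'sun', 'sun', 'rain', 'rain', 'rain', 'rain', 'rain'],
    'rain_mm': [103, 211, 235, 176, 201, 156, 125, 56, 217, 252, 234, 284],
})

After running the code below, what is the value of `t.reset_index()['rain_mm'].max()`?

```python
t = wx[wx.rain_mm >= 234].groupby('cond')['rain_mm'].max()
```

filter rows where rain_mm >= 234:
    low  cond  rain_mm
2     3   fog      235
9   -16  rain      252
10  -25  rain      234
11   23  rain      284
group by cond, max of rain_mm:
cond
fog     235
rain    284
Name: rain_mm, dtype: int64
reset_index():
   cond  rain_mm
0   fog      235
1  rain      284
Taking the max of column 'rain_mm' gives 284.

284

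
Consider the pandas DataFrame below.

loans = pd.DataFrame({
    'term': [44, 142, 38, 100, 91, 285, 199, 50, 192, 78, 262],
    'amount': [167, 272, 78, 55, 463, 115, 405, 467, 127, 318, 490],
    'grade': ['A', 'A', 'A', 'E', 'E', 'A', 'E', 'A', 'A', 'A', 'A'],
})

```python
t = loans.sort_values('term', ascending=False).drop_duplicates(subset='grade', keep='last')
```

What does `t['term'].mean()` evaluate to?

sort by term descending:
    term  amount grade
5    285     115     A
10   262     490     A
6    199     405     E
8    192     127     A
1    142     272     A
3    100      55     E
4     91     463     E
9     78     318     A
7     50     467     A
0     44     167     A
2     38      78     A
drop duplicate grade (keep=last):
   term  amount grade
4    91     463     E
2    38      78     A
So mean() = 64.5.

64.5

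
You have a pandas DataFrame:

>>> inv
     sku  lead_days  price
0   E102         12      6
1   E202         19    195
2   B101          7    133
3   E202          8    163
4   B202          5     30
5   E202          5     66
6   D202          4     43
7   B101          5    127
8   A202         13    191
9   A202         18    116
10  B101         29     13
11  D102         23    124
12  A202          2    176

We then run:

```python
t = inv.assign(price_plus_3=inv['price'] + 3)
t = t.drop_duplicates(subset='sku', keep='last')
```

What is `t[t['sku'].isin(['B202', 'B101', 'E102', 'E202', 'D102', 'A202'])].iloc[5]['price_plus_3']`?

add column price_plus_3 = inv['price'] + 3:
     sku  lead_days  price  price_plus_3
0   E102         12      6             9
1   E202         19    195           198
2   B101          7    133           136
3   E202          8    163           166
4   B202          5     30            33
5   E202          5     66            69
6   D202          4     43            46
7   B101          5    127           130
8   A202         13    191           194
9   A202         18    116           119
10  B101         29     13            16
11  D102         23    124           127
12  A202          2    176           179
drop duplicate sku (keep=last):
     sku  lead_days  price  price_plus_3
0   E102         12      6             9
4   B202          5     30            33
5   E202          5     66            69
6   D202          4     43            46
10  B101         29     13            16
11  D102         23    124           127
12  A202          2    176           179
filter rows where sku in ['B202', 'B101', 'E102', 'E202', 'D102', 'A202']:
     sku  lead_days  price  price_plus_3
0   E102         12      6             9
4   B202          5     30            33
5   E202          5     66            69
10  B101         29     13            16
11  D102         23    124           127
12  A202          2    176           179
value at position 5, column 'price_plus_3' → 179

179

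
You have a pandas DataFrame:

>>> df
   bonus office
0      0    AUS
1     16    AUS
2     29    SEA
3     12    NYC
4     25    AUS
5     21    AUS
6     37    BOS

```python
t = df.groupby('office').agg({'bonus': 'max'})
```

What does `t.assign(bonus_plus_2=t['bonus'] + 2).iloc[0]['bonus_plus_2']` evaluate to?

group by office, max of bonus:
        bonus
office       
AUS        25
BOS        37
NYC        12
SEA        29
add column bonus_plus_2 = t['bonus'] + 2:
        bonus  bonus_plus_2
office                     
AUS        25            27
BOS        37            39
NYC        12            14
SEA        29            31

27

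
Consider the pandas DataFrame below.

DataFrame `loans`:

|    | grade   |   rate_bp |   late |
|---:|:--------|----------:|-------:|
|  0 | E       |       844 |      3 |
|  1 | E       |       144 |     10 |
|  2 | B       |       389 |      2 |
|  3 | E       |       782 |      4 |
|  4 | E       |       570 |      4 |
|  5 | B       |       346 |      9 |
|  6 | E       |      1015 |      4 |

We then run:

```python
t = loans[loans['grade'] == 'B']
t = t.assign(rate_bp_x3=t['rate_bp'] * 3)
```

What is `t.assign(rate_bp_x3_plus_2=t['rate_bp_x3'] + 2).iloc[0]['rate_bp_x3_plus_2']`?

filter rows where grade == 'B':
  grade  rate_bp  late
2     B      389     2
5     B      346     9
add column rate_bp_x3 = t['rate_bp'] * 3:
  grade  rate_bp  late  rate_bp_x3
2     B      389     2        1167
5     B      346     9        1038
add column rate_bp_x3_plus_2 = t['rate_bp_x3'] + 2:
  grade  rate_bp  late  rate_bp_x3  rate_bp_x3_plus_2
2     B      389     2        1167               1169
5     B      346     9        1038               1040
Finally, value at position 0, column 'rate_bp_x3_plus_2' = 1169.

1169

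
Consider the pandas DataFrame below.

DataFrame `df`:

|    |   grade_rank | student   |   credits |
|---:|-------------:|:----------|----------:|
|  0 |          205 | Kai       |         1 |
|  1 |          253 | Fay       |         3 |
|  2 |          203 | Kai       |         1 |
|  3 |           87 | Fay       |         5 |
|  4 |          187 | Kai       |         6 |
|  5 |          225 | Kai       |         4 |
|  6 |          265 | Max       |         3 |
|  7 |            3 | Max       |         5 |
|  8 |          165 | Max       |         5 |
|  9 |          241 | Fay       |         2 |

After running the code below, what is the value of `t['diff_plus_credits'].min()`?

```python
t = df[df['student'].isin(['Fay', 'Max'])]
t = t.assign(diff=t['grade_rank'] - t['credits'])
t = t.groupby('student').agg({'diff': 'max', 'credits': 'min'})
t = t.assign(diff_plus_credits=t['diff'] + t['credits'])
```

252

filter rows where student in ['Fay', 'Max']:
   grade_rank student  credits
1         253     Fay        3
3          87     Fay        5
6         265     Max        3
7           3     Max        5
8         165     Max        5
9         241     Fay        2
add column diff = t['grade_rank'] - t['credits']:
   grade_rank student  credits  diff
1         253     Fay        3   250
3          87     Fay        5    82
6         265     Max        3   262
7           3     Max        5    -2
8         165     Max        5   160
9         241     Fay        2   239
group by student: max(diff), min(credits):
         diff  credits
student               
Fay       250        2
Max       262        3
add column diff_plus_credits = t['diff'] + t['credits']:
         diff  credits  diff_plus_credits
student                                  
Fay       250        2                252
Max       262        3                265
Then the min of column 'diff_plus_credits': 252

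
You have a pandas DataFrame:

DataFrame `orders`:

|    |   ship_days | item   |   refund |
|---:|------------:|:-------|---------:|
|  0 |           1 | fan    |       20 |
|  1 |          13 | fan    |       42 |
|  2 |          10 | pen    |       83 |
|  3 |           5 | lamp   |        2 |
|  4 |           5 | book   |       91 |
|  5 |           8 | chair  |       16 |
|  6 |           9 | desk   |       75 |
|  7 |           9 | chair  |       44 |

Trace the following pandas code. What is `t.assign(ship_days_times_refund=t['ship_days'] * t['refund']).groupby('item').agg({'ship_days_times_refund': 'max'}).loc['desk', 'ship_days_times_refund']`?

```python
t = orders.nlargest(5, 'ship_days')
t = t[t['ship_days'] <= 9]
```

675

take 5 rows with largest ship_days:
   ship_days   item  refund
1         13    fan      42
2         10    pen      83
6          9   desk      75
7          9  chair      44
5          8  chair      16
filter rows where ship_days <= 9:
   ship_days   item  refund
6          9   desk      75
7          9  chair      44
5          8  chair      16
add column ship_days_times_refund = t['ship_days'] * t['refund']:
   ship_days   item  refund  ship_days_times_refund
6          9   desk      75                     675
7          9  chair      44                     396
5          8  chair      16                     128
group by item, max of ship_days_times_refund:
       ship_days_times_refund
item                         
chair                     396
desk                      675
Taking the value at row 'desk', column 'ship_days_times_refund' gives 675.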